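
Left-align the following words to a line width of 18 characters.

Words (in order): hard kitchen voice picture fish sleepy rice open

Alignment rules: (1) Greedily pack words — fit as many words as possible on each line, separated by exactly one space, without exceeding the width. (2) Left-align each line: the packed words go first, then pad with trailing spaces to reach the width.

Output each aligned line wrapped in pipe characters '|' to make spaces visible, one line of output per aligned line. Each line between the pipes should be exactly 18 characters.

Answer: |hard kitchen voice|
|picture fish      |
|sleepy rice open  |

Derivation:
Line 1: ['hard', 'kitchen', 'voice'] (min_width=18, slack=0)
Line 2: ['picture', 'fish'] (min_width=12, slack=6)
Line 3: ['sleepy', 'rice', 'open'] (min_width=16, slack=2)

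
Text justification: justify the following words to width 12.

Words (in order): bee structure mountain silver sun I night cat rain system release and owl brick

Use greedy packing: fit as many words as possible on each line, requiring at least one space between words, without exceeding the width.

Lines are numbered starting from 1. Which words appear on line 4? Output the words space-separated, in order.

Answer: silver sun I

Derivation:
Line 1: ['bee'] (min_width=3, slack=9)
Line 2: ['structure'] (min_width=9, slack=3)
Line 3: ['mountain'] (min_width=8, slack=4)
Line 4: ['silver', 'sun', 'I'] (min_width=12, slack=0)
Line 5: ['night', 'cat'] (min_width=9, slack=3)
Line 6: ['rain', 'system'] (min_width=11, slack=1)
Line 7: ['release', 'and'] (min_width=11, slack=1)
Line 8: ['owl', 'brick'] (min_width=9, slack=3)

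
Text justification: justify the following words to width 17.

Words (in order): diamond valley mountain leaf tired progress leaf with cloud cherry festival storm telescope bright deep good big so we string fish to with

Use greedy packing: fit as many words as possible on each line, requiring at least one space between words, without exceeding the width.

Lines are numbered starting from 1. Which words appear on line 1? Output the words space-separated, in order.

Line 1: ['diamond', 'valley'] (min_width=14, slack=3)
Line 2: ['mountain', 'leaf'] (min_width=13, slack=4)
Line 3: ['tired', 'progress'] (min_width=14, slack=3)
Line 4: ['leaf', 'with', 'cloud'] (min_width=15, slack=2)
Line 5: ['cherry', 'festival'] (min_width=15, slack=2)
Line 6: ['storm', 'telescope'] (min_width=15, slack=2)
Line 7: ['bright', 'deep', 'good'] (min_width=16, slack=1)
Line 8: ['big', 'so', 'we', 'string'] (min_width=16, slack=1)
Line 9: ['fish', 'to', 'with'] (min_width=12, slack=5)

Answer: diamond valley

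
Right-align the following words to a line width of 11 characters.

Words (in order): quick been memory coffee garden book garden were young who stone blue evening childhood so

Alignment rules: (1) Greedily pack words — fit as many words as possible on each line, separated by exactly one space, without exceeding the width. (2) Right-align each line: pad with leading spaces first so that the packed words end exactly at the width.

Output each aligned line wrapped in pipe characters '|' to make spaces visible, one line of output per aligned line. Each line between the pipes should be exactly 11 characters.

Answer: | quick been|
|     memory|
|     coffee|
|garden book|
|garden were|
|  young who|
| stone blue|
|    evening|
|  childhood|
|         so|

Derivation:
Line 1: ['quick', 'been'] (min_width=10, slack=1)
Line 2: ['memory'] (min_width=6, slack=5)
Line 3: ['coffee'] (min_width=6, slack=5)
Line 4: ['garden', 'book'] (min_width=11, slack=0)
Line 5: ['garden', 'were'] (min_width=11, slack=0)
Line 6: ['young', 'who'] (min_width=9, slack=2)
Line 7: ['stone', 'blue'] (min_width=10, slack=1)
Line 8: ['evening'] (min_width=7, slack=4)
Line 9: ['childhood'] (min_width=9, slack=2)
Line 10: ['so'] (min_width=2, slack=9)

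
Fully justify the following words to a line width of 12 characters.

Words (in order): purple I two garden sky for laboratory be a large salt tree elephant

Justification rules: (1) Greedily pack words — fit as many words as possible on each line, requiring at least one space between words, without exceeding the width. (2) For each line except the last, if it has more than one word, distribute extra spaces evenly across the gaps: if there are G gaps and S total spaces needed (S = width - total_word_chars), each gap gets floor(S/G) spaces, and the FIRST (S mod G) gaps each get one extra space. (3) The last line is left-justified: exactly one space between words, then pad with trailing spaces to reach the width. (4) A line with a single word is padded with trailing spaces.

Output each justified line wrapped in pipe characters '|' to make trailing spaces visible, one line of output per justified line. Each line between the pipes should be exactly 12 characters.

Answer: |purple I two|
|garden   sky|
|for         |
|laboratory  |
|be  a  large|
|salt    tree|
|elephant    |

Derivation:
Line 1: ['purple', 'I', 'two'] (min_width=12, slack=0)
Line 2: ['garden', 'sky'] (min_width=10, slack=2)
Line 3: ['for'] (min_width=3, slack=9)
Line 4: ['laboratory'] (min_width=10, slack=2)
Line 5: ['be', 'a', 'large'] (min_width=10, slack=2)
Line 6: ['salt', 'tree'] (min_width=9, slack=3)
Line 7: ['elephant'] (min_width=8, slack=4)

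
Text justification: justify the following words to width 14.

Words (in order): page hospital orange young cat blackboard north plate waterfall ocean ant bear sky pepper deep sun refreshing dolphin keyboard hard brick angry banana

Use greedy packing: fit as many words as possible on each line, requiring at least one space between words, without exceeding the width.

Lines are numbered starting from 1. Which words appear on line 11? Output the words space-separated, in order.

Answer: keyboard hard

Derivation:
Line 1: ['page', 'hospital'] (min_width=13, slack=1)
Line 2: ['orange', 'young'] (min_width=12, slack=2)
Line 3: ['cat', 'blackboard'] (min_width=14, slack=0)
Line 4: ['north', 'plate'] (min_width=11, slack=3)
Line 5: ['waterfall'] (min_width=9, slack=5)
Line 6: ['ocean', 'ant', 'bear'] (min_width=14, slack=0)
Line 7: ['sky', 'pepper'] (min_width=10, slack=4)
Line 8: ['deep', 'sun'] (min_width=8, slack=6)
Line 9: ['refreshing'] (min_width=10, slack=4)
Line 10: ['dolphin'] (min_width=7, slack=7)
Line 11: ['keyboard', 'hard'] (min_width=13, slack=1)
Line 12: ['brick', 'angry'] (min_width=11, slack=3)
Line 13: ['banana'] (min_width=6, slack=8)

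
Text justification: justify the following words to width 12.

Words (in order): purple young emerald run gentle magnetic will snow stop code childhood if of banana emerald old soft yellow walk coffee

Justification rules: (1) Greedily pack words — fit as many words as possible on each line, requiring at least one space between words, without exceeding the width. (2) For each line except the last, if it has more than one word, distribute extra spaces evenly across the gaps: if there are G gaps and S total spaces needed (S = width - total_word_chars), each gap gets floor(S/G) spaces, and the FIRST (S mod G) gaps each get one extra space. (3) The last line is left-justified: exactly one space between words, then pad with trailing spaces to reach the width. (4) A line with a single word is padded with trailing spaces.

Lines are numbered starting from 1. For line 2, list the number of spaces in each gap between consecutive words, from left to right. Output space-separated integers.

Answer: 2

Derivation:
Line 1: ['purple', 'young'] (min_width=12, slack=0)
Line 2: ['emerald', 'run'] (min_width=11, slack=1)
Line 3: ['gentle'] (min_width=6, slack=6)
Line 4: ['magnetic'] (min_width=8, slack=4)
Line 5: ['will', 'snow'] (min_width=9, slack=3)
Line 6: ['stop', 'code'] (min_width=9, slack=3)
Line 7: ['childhood', 'if'] (min_width=12, slack=0)
Line 8: ['of', 'banana'] (min_width=9, slack=3)
Line 9: ['emerald', 'old'] (min_width=11, slack=1)
Line 10: ['soft', 'yellow'] (min_width=11, slack=1)
Line 11: ['walk', 'coffee'] (min_width=11, slack=1)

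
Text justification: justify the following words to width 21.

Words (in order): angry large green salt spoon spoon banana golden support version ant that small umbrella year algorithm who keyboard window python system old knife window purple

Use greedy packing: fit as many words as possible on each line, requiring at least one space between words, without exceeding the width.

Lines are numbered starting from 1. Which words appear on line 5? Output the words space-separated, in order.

Line 1: ['angry', 'large', 'green'] (min_width=17, slack=4)
Line 2: ['salt', 'spoon', 'spoon'] (min_width=16, slack=5)
Line 3: ['banana', 'golden', 'support'] (min_width=21, slack=0)
Line 4: ['version', 'ant', 'that'] (min_width=16, slack=5)
Line 5: ['small', 'umbrella', 'year'] (min_width=19, slack=2)
Line 6: ['algorithm', 'who'] (min_width=13, slack=8)
Line 7: ['keyboard', 'window'] (min_width=15, slack=6)
Line 8: ['python', 'system', 'old'] (min_width=17, slack=4)
Line 9: ['knife', 'window', 'purple'] (min_width=19, slack=2)

Answer: small umbrella year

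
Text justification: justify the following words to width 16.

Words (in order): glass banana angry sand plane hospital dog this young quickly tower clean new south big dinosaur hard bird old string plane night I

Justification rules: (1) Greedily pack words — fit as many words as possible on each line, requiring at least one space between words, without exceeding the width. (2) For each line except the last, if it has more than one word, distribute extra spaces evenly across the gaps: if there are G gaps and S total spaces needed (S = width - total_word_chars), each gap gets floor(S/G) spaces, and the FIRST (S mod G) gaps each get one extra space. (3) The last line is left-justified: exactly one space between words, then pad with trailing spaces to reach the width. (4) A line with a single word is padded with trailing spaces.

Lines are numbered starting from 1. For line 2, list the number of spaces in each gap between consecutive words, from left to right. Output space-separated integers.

Answer: 1 1

Derivation:
Line 1: ['glass', 'banana'] (min_width=12, slack=4)
Line 2: ['angry', 'sand', 'plane'] (min_width=16, slack=0)
Line 3: ['hospital', 'dog'] (min_width=12, slack=4)
Line 4: ['this', 'young'] (min_width=10, slack=6)
Line 5: ['quickly', 'tower'] (min_width=13, slack=3)
Line 6: ['clean', 'new', 'south'] (min_width=15, slack=1)
Line 7: ['big', 'dinosaur'] (min_width=12, slack=4)
Line 8: ['hard', 'bird', 'old'] (min_width=13, slack=3)
Line 9: ['string', 'plane'] (min_width=12, slack=4)
Line 10: ['night', 'I'] (min_width=7, slack=9)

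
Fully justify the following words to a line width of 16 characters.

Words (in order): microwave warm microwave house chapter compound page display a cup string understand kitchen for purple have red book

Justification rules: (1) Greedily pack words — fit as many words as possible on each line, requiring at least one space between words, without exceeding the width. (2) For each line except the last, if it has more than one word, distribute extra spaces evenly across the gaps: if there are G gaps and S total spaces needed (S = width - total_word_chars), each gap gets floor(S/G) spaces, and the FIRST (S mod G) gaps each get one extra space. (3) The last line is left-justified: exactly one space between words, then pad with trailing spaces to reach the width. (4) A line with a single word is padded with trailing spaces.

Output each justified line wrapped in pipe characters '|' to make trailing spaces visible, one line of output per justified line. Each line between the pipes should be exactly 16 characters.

Line 1: ['microwave', 'warm'] (min_width=14, slack=2)
Line 2: ['microwave', 'house'] (min_width=15, slack=1)
Line 3: ['chapter', 'compound'] (min_width=16, slack=0)
Line 4: ['page', 'display', 'a'] (min_width=14, slack=2)
Line 5: ['cup', 'string'] (min_width=10, slack=6)
Line 6: ['understand'] (min_width=10, slack=6)
Line 7: ['kitchen', 'for'] (min_width=11, slack=5)
Line 8: ['purple', 'have', 'red'] (min_width=15, slack=1)
Line 9: ['book'] (min_width=4, slack=12)

Answer: |microwave   warm|
|microwave  house|
|chapter compound|
|page  display  a|
|cup       string|
|understand      |
|kitchen      for|
|purple  have red|
|book            |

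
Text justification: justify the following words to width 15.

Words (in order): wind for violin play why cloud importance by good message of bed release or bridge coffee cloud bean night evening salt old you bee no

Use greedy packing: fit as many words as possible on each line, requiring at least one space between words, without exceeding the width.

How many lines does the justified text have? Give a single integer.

Line 1: ['wind', 'for', 'violin'] (min_width=15, slack=0)
Line 2: ['play', 'why', 'cloud'] (min_width=14, slack=1)
Line 3: ['importance', 'by'] (min_width=13, slack=2)
Line 4: ['good', 'message', 'of'] (min_width=15, slack=0)
Line 5: ['bed', 'release', 'or'] (min_width=14, slack=1)
Line 6: ['bridge', 'coffee'] (min_width=13, slack=2)
Line 7: ['cloud', 'bean'] (min_width=10, slack=5)
Line 8: ['night', 'evening'] (min_width=13, slack=2)
Line 9: ['salt', 'old', 'you'] (min_width=12, slack=3)
Line 10: ['bee', 'no'] (min_width=6, slack=9)
Total lines: 10

Answer: 10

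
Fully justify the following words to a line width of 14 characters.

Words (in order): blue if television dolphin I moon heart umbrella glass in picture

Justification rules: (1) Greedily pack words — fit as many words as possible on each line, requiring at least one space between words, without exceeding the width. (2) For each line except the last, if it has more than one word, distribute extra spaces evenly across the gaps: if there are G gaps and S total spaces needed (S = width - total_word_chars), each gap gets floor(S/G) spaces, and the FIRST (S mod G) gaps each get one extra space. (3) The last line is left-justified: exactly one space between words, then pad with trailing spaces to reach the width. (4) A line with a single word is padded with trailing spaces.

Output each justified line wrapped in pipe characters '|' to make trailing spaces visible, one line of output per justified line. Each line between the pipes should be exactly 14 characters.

Line 1: ['blue', 'if'] (min_width=7, slack=7)
Line 2: ['television'] (min_width=10, slack=4)
Line 3: ['dolphin', 'I', 'moon'] (min_width=14, slack=0)
Line 4: ['heart', 'umbrella'] (min_width=14, slack=0)
Line 5: ['glass', 'in'] (min_width=8, slack=6)
Line 6: ['picture'] (min_width=7, slack=7)

Answer: |blue        if|
|television    |
|dolphin I moon|
|heart umbrella|
|glass       in|
|picture       |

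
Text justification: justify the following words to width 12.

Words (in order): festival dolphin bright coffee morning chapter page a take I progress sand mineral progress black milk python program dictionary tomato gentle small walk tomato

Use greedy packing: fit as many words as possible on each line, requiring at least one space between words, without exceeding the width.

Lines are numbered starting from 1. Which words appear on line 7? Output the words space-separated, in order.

Answer: a take I

Derivation:
Line 1: ['festival'] (min_width=8, slack=4)
Line 2: ['dolphin'] (min_width=7, slack=5)
Line 3: ['bright'] (min_width=6, slack=6)
Line 4: ['coffee'] (min_width=6, slack=6)
Line 5: ['morning'] (min_width=7, slack=5)
Line 6: ['chapter', 'page'] (min_width=12, slack=0)
Line 7: ['a', 'take', 'I'] (min_width=8, slack=4)
Line 8: ['progress'] (min_width=8, slack=4)
Line 9: ['sand', 'mineral'] (min_width=12, slack=0)
Line 10: ['progress'] (min_width=8, slack=4)
Line 11: ['black', 'milk'] (min_width=10, slack=2)
Line 12: ['python'] (min_width=6, slack=6)
Line 13: ['program'] (min_width=7, slack=5)
Line 14: ['dictionary'] (min_width=10, slack=2)
Line 15: ['tomato'] (min_width=6, slack=6)
Line 16: ['gentle', 'small'] (min_width=12, slack=0)
Line 17: ['walk', 'tomato'] (min_width=11, slack=1)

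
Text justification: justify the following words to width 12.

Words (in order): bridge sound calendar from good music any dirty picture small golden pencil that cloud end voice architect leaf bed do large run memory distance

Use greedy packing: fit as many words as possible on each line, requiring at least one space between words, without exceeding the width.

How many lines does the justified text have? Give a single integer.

Line 1: ['bridge', 'sound'] (min_width=12, slack=0)
Line 2: ['calendar'] (min_width=8, slack=4)
Line 3: ['from', 'good'] (min_width=9, slack=3)
Line 4: ['music', 'any'] (min_width=9, slack=3)
Line 5: ['dirty'] (min_width=5, slack=7)
Line 6: ['picture'] (min_width=7, slack=5)
Line 7: ['small', 'golden'] (min_width=12, slack=0)
Line 8: ['pencil', 'that'] (min_width=11, slack=1)
Line 9: ['cloud', 'end'] (min_width=9, slack=3)
Line 10: ['voice'] (min_width=5, slack=7)
Line 11: ['architect'] (min_width=9, slack=3)
Line 12: ['leaf', 'bed', 'do'] (min_width=11, slack=1)
Line 13: ['large', 'run'] (min_width=9, slack=3)
Line 14: ['memory'] (min_width=6, slack=6)
Line 15: ['distance'] (min_width=8, slack=4)
Total lines: 15

Answer: 15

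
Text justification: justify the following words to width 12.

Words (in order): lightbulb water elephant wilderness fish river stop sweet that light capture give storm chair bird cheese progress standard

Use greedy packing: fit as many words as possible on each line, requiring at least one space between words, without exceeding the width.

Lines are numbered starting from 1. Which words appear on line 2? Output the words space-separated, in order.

Answer: water

Derivation:
Line 1: ['lightbulb'] (min_width=9, slack=3)
Line 2: ['water'] (min_width=5, slack=7)
Line 3: ['elephant'] (min_width=8, slack=4)
Line 4: ['wilderness'] (min_width=10, slack=2)
Line 5: ['fish', 'river'] (min_width=10, slack=2)
Line 6: ['stop', 'sweet'] (min_width=10, slack=2)
Line 7: ['that', 'light'] (min_width=10, slack=2)
Line 8: ['capture', 'give'] (min_width=12, slack=0)
Line 9: ['storm', 'chair'] (min_width=11, slack=1)
Line 10: ['bird', 'cheese'] (min_width=11, slack=1)
Line 11: ['progress'] (min_width=8, slack=4)
Line 12: ['standard'] (min_width=8, slack=4)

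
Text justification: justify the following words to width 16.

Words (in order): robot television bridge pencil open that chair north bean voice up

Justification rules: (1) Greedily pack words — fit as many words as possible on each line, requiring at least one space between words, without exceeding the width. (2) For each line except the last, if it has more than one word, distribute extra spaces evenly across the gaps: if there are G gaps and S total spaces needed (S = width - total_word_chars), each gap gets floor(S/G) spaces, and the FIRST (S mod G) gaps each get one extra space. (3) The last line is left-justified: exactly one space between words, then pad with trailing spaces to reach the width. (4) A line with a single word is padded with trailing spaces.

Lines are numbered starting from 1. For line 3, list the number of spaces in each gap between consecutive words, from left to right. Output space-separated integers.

Line 1: ['robot', 'television'] (min_width=16, slack=0)
Line 2: ['bridge', 'pencil'] (min_width=13, slack=3)
Line 3: ['open', 'that', 'chair'] (min_width=15, slack=1)
Line 4: ['north', 'bean', 'voice'] (min_width=16, slack=0)
Line 5: ['up'] (min_width=2, slack=14)

Answer: 2 1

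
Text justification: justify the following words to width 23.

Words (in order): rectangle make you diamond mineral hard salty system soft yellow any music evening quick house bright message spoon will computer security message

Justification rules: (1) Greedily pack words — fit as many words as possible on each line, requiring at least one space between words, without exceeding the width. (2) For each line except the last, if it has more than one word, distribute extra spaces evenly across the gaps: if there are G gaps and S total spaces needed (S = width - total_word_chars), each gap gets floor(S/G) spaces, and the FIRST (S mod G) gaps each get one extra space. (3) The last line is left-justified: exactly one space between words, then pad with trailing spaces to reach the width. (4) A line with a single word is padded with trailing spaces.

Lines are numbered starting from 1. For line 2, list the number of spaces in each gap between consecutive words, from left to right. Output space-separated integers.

Line 1: ['rectangle', 'make', 'you'] (min_width=18, slack=5)
Line 2: ['diamond', 'mineral', 'hard'] (min_width=20, slack=3)
Line 3: ['salty', 'system', 'soft'] (min_width=17, slack=6)
Line 4: ['yellow', 'any', 'music'] (min_width=16, slack=7)
Line 5: ['evening', 'quick', 'house'] (min_width=19, slack=4)
Line 6: ['bright', 'message', 'spoon'] (min_width=20, slack=3)
Line 7: ['will', 'computer', 'security'] (min_width=22, slack=1)
Line 8: ['message'] (min_width=7, slack=16)

Answer: 3 2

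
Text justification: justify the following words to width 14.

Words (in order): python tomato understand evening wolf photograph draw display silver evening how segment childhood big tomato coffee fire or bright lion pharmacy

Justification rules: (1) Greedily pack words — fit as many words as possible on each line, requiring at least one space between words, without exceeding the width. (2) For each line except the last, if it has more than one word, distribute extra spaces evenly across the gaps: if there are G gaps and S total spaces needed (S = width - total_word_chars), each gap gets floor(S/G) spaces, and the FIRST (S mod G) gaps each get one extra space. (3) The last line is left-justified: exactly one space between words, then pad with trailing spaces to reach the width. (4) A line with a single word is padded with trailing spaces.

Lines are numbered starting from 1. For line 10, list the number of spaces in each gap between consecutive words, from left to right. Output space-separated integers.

Line 1: ['python', 'tomato'] (min_width=13, slack=1)
Line 2: ['understand'] (min_width=10, slack=4)
Line 3: ['evening', 'wolf'] (min_width=12, slack=2)
Line 4: ['photograph'] (min_width=10, slack=4)
Line 5: ['draw', 'display'] (min_width=12, slack=2)
Line 6: ['silver', 'evening'] (min_width=14, slack=0)
Line 7: ['how', 'segment'] (min_width=11, slack=3)
Line 8: ['childhood', 'big'] (min_width=13, slack=1)
Line 9: ['tomato', 'coffee'] (min_width=13, slack=1)
Line 10: ['fire', 'or', 'bright'] (min_width=14, slack=0)
Line 11: ['lion', 'pharmacy'] (min_width=13, slack=1)

Answer: 1 1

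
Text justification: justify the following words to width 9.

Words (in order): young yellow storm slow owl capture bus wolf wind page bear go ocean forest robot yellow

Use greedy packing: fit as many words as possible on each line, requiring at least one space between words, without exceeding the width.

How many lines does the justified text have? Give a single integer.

Answer: 12

Derivation:
Line 1: ['young'] (min_width=5, slack=4)
Line 2: ['yellow'] (min_width=6, slack=3)
Line 3: ['storm'] (min_width=5, slack=4)
Line 4: ['slow', 'owl'] (min_width=8, slack=1)
Line 5: ['capture'] (min_width=7, slack=2)
Line 6: ['bus', 'wolf'] (min_width=8, slack=1)
Line 7: ['wind', 'page'] (min_width=9, slack=0)
Line 8: ['bear', 'go'] (min_width=7, slack=2)
Line 9: ['ocean'] (min_width=5, slack=4)
Line 10: ['forest'] (min_width=6, slack=3)
Line 11: ['robot'] (min_width=5, slack=4)
Line 12: ['yellow'] (min_width=6, slack=3)
Total lines: 12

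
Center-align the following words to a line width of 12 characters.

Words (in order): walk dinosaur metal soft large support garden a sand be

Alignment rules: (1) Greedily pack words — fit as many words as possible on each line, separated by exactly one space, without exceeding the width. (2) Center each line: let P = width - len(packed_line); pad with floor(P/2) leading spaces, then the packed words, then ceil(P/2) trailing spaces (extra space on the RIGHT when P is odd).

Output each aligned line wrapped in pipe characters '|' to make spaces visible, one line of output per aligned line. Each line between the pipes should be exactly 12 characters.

Answer: |    walk    |
|  dinosaur  |
| metal soft |
|   large    |
|  support   |
|  garden a  |
|  sand be   |

Derivation:
Line 1: ['walk'] (min_width=4, slack=8)
Line 2: ['dinosaur'] (min_width=8, slack=4)
Line 3: ['metal', 'soft'] (min_width=10, slack=2)
Line 4: ['large'] (min_width=5, slack=7)
Line 5: ['support'] (min_width=7, slack=5)
Line 6: ['garden', 'a'] (min_width=8, slack=4)
Line 7: ['sand', 'be'] (min_width=7, slack=5)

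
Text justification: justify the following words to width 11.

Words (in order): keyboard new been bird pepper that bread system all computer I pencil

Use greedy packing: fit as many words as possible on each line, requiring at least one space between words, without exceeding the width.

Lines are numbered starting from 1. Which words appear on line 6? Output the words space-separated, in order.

Line 1: ['keyboard'] (min_width=8, slack=3)
Line 2: ['new', 'been'] (min_width=8, slack=3)
Line 3: ['bird', 'pepper'] (min_width=11, slack=0)
Line 4: ['that', 'bread'] (min_width=10, slack=1)
Line 5: ['system', 'all'] (min_width=10, slack=1)
Line 6: ['computer', 'I'] (min_width=10, slack=1)
Line 7: ['pencil'] (min_width=6, slack=5)

Answer: computer I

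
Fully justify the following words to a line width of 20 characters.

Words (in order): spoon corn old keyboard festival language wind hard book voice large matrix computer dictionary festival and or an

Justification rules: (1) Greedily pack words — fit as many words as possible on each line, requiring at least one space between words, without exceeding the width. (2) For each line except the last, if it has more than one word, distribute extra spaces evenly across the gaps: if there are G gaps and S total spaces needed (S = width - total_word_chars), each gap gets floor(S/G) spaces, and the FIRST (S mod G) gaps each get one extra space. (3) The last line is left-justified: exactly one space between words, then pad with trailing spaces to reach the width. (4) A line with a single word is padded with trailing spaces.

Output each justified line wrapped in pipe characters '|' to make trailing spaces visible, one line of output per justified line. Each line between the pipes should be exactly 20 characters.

Line 1: ['spoon', 'corn', 'old'] (min_width=14, slack=6)
Line 2: ['keyboard', 'festival'] (min_width=17, slack=3)
Line 3: ['language', 'wind', 'hard'] (min_width=18, slack=2)
Line 4: ['book', 'voice', 'large'] (min_width=16, slack=4)
Line 5: ['matrix', 'computer'] (min_width=15, slack=5)
Line 6: ['dictionary', 'festival'] (min_width=19, slack=1)
Line 7: ['and', 'or', 'an'] (min_width=9, slack=11)

Answer: |spoon    corn    old|
|keyboard    festival|
|language  wind  hard|
|book   voice   large|
|matrix      computer|
|dictionary  festival|
|and or an           |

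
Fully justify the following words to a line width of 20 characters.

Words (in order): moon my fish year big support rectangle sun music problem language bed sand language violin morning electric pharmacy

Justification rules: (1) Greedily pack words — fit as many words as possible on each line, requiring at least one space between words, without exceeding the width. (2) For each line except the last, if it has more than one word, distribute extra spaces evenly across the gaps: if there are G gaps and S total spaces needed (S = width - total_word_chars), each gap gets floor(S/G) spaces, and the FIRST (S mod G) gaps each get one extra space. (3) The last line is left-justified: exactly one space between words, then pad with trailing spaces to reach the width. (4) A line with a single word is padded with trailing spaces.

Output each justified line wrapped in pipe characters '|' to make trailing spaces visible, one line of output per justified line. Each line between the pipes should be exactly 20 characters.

Line 1: ['moon', 'my', 'fish', 'year'] (min_width=17, slack=3)
Line 2: ['big', 'support'] (min_width=11, slack=9)
Line 3: ['rectangle', 'sun', 'music'] (min_width=19, slack=1)
Line 4: ['problem', 'language', 'bed'] (min_width=20, slack=0)
Line 5: ['sand', 'language', 'violin'] (min_width=20, slack=0)
Line 6: ['morning', 'electric'] (min_width=16, slack=4)
Line 7: ['pharmacy'] (min_width=8, slack=12)

Answer: |moon  my  fish  year|
|big          support|
|rectangle  sun music|
|problem language bed|
|sand language violin|
|morning     electric|
|pharmacy            |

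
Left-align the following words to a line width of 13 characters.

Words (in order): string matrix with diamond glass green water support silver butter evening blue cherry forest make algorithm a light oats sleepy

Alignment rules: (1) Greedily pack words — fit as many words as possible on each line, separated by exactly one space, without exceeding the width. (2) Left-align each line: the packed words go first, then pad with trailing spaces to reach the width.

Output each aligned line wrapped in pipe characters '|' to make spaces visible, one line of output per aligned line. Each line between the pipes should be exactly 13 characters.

Line 1: ['string', 'matrix'] (min_width=13, slack=0)
Line 2: ['with', 'diamond'] (min_width=12, slack=1)
Line 3: ['glass', 'green'] (min_width=11, slack=2)
Line 4: ['water', 'support'] (min_width=13, slack=0)
Line 5: ['silver', 'butter'] (min_width=13, slack=0)
Line 6: ['evening', 'blue'] (min_width=12, slack=1)
Line 7: ['cherry', 'forest'] (min_width=13, slack=0)
Line 8: ['make'] (min_width=4, slack=9)
Line 9: ['algorithm', 'a'] (min_width=11, slack=2)
Line 10: ['light', 'oats'] (min_width=10, slack=3)
Line 11: ['sleepy'] (min_width=6, slack=7)

Answer: |string matrix|
|with diamond |
|glass green  |
|water support|
|silver butter|
|evening blue |
|cherry forest|
|make         |
|algorithm a  |
|light oats   |
|sleepy       |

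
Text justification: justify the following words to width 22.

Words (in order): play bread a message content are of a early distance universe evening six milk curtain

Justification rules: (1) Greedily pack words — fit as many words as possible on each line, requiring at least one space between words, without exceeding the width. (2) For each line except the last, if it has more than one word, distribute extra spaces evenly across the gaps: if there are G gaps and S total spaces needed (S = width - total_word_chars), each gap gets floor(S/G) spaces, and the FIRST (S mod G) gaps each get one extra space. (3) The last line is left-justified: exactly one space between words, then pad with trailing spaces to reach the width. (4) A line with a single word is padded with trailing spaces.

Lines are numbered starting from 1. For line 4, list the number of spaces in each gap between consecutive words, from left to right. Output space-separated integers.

Answer: 4 4

Derivation:
Line 1: ['play', 'bread', 'a', 'message'] (min_width=20, slack=2)
Line 2: ['content', 'are', 'of', 'a', 'early'] (min_width=22, slack=0)
Line 3: ['distance', 'universe'] (min_width=17, slack=5)
Line 4: ['evening', 'six', 'milk'] (min_width=16, slack=6)
Line 5: ['curtain'] (min_width=7, slack=15)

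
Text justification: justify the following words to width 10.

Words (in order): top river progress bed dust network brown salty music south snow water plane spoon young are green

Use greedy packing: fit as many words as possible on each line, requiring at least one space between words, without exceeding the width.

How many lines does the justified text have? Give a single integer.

Line 1: ['top', 'river'] (min_width=9, slack=1)
Line 2: ['progress'] (min_width=8, slack=2)
Line 3: ['bed', 'dust'] (min_width=8, slack=2)
Line 4: ['network'] (min_width=7, slack=3)
Line 5: ['brown'] (min_width=5, slack=5)
Line 6: ['salty'] (min_width=5, slack=5)
Line 7: ['music'] (min_width=5, slack=5)
Line 8: ['south', 'snow'] (min_width=10, slack=0)
Line 9: ['water'] (min_width=5, slack=5)
Line 10: ['plane'] (min_width=5, slack=5)
Line 11: ['spoon'] (min_width=5, slack=5)
Line 12: ['young', 'are'] (min_width=9, slack=1)
Line 13: ['green'] (min_width=5, slack=5)
Total lines: 13

Answer: 13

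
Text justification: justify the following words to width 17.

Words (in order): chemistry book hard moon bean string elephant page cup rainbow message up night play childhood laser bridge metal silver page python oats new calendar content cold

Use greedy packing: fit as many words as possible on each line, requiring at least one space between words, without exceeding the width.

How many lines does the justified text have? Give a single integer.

Line 1: ['chemistry', 'book'] (min_width=14, slack=3)
Line 2: ['hard', 'moon', 'bean'] (min_width=14, slack=3)
Line 3: ['string', 'elephant'] (min_width=15, slack=2)
Line 4: ['page', 'cup', 'rainbow'] (min_width=16, slack=1)
Line 5: ['message', 'up', 'night'] (min_width=16, slack=1)
Line 6: ['play', 'childhood'] (min_width=14, slack=3)
Line 7: ['laser', 'bridge'] (min_width=12, slack=5)
Line 8: ['metal', 'silver', 'page'] (min_width=17, slack=0)
Line 9: ['python', 'oats', 'new'] (min_width=15, slack=2)
Line 10: ['calendar', 'content'] (min_width=16, slack=1)
Line 11: ['cold'] (min_width=4, slack=13)
Total lines: 11

Answer: 11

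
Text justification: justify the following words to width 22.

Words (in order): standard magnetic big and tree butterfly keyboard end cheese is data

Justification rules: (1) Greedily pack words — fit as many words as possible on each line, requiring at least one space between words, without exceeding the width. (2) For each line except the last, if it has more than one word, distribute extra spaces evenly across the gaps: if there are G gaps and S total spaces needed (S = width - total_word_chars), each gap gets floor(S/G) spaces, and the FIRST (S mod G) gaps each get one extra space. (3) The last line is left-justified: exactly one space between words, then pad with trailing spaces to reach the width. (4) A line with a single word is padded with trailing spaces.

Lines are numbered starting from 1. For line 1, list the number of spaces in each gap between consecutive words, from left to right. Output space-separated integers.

Answer: 2 1

Derivation:
Line 1: ['standard', 'magnetic', 'big'] (min_width=21, slack=1)
Line 2: ['and', 'tree', 'butterfly'] (min_width=18, slack=4)
Line 3: ['keyboard', 'end', 'cheese', 'is'] (min_width=22, slack=0)
Line 4: ['data'] (min_width=4, slack=18)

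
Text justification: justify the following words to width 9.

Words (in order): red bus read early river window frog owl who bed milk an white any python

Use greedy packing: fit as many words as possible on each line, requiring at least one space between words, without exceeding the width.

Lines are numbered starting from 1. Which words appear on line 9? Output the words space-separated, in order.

Line 1: ['red', 'bus'] (min_width=7, slack=2)
Line 2: ['read'] (min_width=4, slack=5)
Line 3: ['early'] (min_width=5, slack=4)
Line 4: ['river'] (min_width=5, slack=4)
Line 5: ['window'] (min_width=6, slack=3)
Line 6: ['frog', 'owl'] (min_width=8, slack=1)
Line 7: ['who', 'bed'] (min_width=7, slack=2)
Line 8: ['milk', 'an'] (min_width=7, slack=2)
Line 9: ['white', 'any'] (min_width=9, slack=0)
Line 10: ['python'] (min_width=6, slack=3)

Answer: white any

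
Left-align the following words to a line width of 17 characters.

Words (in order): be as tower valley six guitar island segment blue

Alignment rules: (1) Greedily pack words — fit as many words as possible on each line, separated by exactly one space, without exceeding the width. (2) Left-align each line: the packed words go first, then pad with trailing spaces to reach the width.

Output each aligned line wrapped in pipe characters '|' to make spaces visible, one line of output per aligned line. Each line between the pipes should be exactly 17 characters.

Answer: |be as tower      |
|valley six guitar|
|island segment   |
|blue             |

Derivation:
Line 1: ['be', 'as', 'tower'] (min_width=11, slack=6)
Line 2: ['valley', 'six', 'guitar'] (min_width=17, slack=0)
Line 3: ['island', 'segment'] (min_width=14, slack=3)
Line 4: ['blue'] (min_width=4, slack=13)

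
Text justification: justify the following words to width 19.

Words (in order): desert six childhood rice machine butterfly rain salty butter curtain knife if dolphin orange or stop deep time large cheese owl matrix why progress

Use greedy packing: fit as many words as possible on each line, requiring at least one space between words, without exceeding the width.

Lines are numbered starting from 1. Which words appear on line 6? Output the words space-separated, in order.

Answer: dolphin orange or

Derivation:
Line 1: ['desert', 'six'] (min_width=10, slack=9)
Line 2: ['childhood', 'rice'] (min_width=14, slack=5)
Line 3: ['machine', 'butterfly'] (min_width=17, slack=2)
Line 4: ['rain', 'salty', 'butter'] (min_width=17, slack=2)
Line 5: ['curtain', 'knife', 'if'] (min_width=16, slack=3)
Line 6: ['dolphin', 'orange', 'or'] (min_width=17, slack=2)
Line 7: ['stop', 'deep', 'time'] (min_width=14, slack=5)
Line 8: ['large', 'cheese', 'owl'] (min_width=16, slack=3)
Line 9: ['matrix', 'why', 'progress'] (min_width=19, slack=0)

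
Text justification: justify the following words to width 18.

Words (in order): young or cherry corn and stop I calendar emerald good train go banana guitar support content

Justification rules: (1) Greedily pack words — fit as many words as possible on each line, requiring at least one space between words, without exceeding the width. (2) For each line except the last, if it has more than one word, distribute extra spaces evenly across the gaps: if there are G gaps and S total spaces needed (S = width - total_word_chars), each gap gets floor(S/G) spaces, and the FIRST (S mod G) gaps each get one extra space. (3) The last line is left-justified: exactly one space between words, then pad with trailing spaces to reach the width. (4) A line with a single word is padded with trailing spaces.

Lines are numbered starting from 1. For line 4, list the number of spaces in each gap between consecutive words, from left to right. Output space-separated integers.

Answer: 4 3

Derivation:
Line 1: ['young', 'or', 'cherry'] (min_width=15, slack=3)
Line 2: ['corn', 'and', 'stop', 'I'] (min_width=15, slack=3)
Line 3: ['calendar', 'emerald'] (min_width=16, slack=2)
Line 4: ['good', 'train', 'go'] (min_width=13, slack=5)
Line 5: ['banana', 'guitar'] (min_width=13, slack=5)
Line 6: ['support', 'content'] (min_width=15, slack=3)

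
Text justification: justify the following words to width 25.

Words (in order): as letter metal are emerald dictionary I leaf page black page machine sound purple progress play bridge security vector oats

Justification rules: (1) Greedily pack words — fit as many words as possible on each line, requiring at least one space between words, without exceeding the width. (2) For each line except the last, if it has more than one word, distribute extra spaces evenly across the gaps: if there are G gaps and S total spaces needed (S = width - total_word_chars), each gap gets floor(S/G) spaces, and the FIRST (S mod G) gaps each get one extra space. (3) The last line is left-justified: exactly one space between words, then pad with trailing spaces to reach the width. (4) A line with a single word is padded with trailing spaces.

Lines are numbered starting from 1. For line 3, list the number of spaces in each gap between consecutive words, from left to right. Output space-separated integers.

Answer: 2 2 1

Derivation:
Line 1: ['as', 'letter', 'metal', 'are'] (min_width=19, slack=6)
Line 2: ['emerald', 'dictionary', 'I', 'leaf'] (min_width=25, slack=0)
Line 3: ['page', 'black', 'page', 'machine'] (min_width=23, slack=2)
Line 4: ['sound', 'purple', 'progress'] (min_width=21, slack=4)
Line 5: ['play', 'bridge', 'security'] (min_width=20, slack=5)
Line 6: ['vector', 'oats'] (min_width=11, slack=14)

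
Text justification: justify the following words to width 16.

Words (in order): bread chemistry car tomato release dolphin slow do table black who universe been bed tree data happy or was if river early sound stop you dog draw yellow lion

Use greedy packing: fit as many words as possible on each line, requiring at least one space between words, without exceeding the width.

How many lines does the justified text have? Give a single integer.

Answer: 12

Derivation:
Line 1: ['bread', 'chemistry'] (min_width=15, slack=1)
Line 2: ['car', 'tomato'] (min_width=10, slack=6)
Line 3: ['release', 'dolphin'] (min_width=15, slack=1)
Line 4: ['slow', 'do', 'table'] (min_width=13, slack=3)
Line 5: ['black', 'who'] (min_width=9, slack=7)
Line 6: ['universe', 'been'] (min_width=13, slack=3)
Line 7: ['bed', 'tree', 'data'] (min_width=13, slack=3)
Line 8: ['happy', 'or', 'was', 'if'] (min_width=15, slack=1)
Line 9: ['river', 'early'] (min_width=11, slack=5)
Line 10: ['sound', 'stop', 'you'] (min_width=14, slack=2)
Line 11: ['dog', 'draw', 'yellow'] (min_width=15, slack=1)
Line 12: ['lion'] (min_width=4, slack=12)
Total lines: 12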